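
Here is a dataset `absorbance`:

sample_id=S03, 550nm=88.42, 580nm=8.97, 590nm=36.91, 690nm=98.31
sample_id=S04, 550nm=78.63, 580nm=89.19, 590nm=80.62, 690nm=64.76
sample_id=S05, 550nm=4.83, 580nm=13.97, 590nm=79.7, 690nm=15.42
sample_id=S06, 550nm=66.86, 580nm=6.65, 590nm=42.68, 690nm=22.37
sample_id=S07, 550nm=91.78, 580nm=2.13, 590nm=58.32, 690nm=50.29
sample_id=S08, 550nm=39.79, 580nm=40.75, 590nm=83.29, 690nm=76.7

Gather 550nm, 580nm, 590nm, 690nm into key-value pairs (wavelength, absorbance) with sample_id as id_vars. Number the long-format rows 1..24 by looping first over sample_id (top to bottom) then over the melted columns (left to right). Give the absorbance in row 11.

79.7

24 rows total (6 × 4). Row 11: index ⌊(11-1)/4⌋ = 2 into sample_id → S05; (11-1) mod 4 = 2 into the melted columns → 590nm.
So row 11 is (S05, 590nm, 79.7); absorbance = 79.7.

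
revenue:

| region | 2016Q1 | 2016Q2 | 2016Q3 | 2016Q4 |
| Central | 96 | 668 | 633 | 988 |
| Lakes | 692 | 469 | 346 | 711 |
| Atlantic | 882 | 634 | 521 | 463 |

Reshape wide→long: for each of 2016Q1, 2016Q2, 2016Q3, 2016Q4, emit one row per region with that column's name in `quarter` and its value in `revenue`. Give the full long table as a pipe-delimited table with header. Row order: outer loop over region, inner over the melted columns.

Each (region, column) pair becomes one row: 3 × 4 = 12 rows.
For example, (Central, 2016Q1) → revenue=96.

| region | quarter | revenue |
| Central | 2016Q1 | 96 |
| Central | 2016Q2 | 668 |
| Central | 2016Q3 | 633 |
| Central | 2016Q4 | 988 |
| Lakes | 2016Q1 | 692 |
| Lakes | 2016Q2 | 469 |
| Lakes | 2016Q3 | 346 |
| Lakes | 2016Q4 | 711 |
| Atlantic | 2016Q1 | 882 |
| Atlantic | 2016Q2 | 634 |
| Atlantic | 2016Q3 | 521 |
| Atlantic | 2016Q4 | 463 |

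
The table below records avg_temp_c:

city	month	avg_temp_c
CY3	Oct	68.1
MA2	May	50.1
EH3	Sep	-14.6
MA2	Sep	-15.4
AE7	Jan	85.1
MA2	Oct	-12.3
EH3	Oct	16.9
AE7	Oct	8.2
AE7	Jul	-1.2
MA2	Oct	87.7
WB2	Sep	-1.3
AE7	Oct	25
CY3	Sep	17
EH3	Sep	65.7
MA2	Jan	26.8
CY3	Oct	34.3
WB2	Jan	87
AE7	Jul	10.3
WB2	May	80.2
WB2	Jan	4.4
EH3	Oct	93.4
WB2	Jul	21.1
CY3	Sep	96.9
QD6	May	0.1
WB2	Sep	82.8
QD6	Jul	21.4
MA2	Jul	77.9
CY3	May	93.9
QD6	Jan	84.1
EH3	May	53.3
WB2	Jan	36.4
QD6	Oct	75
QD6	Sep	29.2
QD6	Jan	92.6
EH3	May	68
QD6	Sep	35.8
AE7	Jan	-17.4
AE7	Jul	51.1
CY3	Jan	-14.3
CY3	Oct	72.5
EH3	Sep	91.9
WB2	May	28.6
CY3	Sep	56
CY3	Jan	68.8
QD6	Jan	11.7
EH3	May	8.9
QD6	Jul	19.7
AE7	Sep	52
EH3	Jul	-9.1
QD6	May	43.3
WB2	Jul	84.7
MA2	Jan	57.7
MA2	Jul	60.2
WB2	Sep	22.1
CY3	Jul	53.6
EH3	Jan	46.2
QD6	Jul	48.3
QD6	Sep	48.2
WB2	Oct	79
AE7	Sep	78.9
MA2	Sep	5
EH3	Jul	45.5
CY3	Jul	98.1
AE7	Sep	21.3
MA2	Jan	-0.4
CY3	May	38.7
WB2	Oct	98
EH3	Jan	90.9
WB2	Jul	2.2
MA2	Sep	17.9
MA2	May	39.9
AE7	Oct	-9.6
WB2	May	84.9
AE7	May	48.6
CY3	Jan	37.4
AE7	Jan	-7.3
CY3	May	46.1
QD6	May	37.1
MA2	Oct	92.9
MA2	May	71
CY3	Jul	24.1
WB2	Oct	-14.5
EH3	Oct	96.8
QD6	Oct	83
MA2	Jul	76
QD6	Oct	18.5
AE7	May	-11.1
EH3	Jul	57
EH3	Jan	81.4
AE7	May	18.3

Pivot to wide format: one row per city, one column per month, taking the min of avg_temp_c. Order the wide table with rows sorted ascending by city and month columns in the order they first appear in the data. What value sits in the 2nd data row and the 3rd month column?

17

With rows sorted ascending by city, row 2 is city=CY3. month columns in first-appearance order: Oct, May, Sep, Jan, Jul; column 3 is Sep.
Long rows with city=CY3, month=Sep: min(17, 96.9, 56) = 17.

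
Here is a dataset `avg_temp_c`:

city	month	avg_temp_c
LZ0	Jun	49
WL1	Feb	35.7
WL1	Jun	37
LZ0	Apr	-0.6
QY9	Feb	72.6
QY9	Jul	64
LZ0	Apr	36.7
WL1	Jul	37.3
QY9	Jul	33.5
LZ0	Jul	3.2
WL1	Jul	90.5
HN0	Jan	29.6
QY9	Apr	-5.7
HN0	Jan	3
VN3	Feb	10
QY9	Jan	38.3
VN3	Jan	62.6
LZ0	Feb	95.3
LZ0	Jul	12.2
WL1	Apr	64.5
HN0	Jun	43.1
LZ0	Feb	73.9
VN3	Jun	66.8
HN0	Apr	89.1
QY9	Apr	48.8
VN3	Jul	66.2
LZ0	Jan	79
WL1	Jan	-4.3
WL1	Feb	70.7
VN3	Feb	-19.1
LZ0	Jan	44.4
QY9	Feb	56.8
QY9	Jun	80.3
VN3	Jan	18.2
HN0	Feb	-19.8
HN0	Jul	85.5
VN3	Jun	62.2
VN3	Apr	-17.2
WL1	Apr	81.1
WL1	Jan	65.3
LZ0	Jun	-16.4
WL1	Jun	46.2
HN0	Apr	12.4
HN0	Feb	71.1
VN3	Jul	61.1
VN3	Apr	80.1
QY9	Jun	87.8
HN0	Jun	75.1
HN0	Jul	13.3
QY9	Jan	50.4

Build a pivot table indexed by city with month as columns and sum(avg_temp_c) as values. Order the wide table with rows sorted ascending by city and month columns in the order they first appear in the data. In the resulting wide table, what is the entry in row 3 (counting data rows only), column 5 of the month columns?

With rows sorted ascending by city, row 3 is city=QY9. month columns in first-appearance order: Jun, Feb, Apr, Jul, Jan; column 5 is Jan.
Long rows with city=QY9, month=Jan: 38.3 + 50.4 = 88.7.

88.7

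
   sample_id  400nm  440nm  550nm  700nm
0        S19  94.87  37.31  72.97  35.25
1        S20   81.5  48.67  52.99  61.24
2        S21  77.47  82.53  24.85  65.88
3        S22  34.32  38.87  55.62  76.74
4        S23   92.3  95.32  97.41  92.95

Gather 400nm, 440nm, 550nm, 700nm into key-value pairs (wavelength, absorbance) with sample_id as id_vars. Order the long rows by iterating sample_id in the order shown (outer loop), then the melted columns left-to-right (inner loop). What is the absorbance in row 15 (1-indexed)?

55.62

20 rows total (5 × 4). Row 15: index ⌊(15-1)/4⌋ = 3 into sample_id → S22; (15-1) mod 4 = 2 into the melted columns → 550nm.
So row 15 is (S22, 550nm, 55.62); absorbance = 55.62.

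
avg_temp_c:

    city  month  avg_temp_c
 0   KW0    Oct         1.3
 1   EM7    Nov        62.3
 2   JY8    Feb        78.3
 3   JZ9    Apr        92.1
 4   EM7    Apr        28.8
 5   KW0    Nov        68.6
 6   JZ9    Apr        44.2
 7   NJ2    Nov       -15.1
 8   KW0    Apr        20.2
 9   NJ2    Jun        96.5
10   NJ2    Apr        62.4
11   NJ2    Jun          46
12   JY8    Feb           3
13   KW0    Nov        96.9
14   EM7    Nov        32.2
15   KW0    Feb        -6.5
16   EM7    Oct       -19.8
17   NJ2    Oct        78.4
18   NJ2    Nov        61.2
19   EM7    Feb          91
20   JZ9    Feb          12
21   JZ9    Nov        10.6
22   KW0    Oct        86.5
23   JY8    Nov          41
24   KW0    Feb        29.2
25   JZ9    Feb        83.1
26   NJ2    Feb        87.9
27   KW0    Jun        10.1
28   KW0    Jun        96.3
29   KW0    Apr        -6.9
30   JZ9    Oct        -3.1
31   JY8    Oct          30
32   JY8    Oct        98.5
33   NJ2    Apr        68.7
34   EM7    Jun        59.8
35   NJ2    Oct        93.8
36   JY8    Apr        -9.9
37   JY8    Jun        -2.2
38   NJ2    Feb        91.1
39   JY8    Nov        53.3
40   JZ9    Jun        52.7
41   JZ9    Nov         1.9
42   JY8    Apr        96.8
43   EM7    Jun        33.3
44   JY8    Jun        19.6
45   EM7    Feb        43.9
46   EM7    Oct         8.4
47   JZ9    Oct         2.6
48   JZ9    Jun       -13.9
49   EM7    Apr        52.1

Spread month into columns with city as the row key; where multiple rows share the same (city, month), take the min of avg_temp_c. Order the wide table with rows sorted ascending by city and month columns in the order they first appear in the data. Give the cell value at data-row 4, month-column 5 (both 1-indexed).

With rows sorted ascending by city, row 4 is city=KW0. month columns in first-appearance order: Oct, Nov, Feb, Apr, Jun; column 5 is Jun.
Long rows with city=KW0, month=Jun: min(10.1, 96.3) = 10.1.

10.1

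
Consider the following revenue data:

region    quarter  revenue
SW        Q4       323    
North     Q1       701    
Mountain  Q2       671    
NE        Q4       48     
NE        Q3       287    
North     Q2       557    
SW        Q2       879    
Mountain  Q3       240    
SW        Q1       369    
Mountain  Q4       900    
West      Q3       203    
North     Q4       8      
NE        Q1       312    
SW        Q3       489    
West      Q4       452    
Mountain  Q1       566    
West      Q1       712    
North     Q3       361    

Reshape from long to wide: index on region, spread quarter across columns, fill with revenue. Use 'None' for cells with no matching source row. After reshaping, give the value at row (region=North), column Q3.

361

The long row with region=North, quarter=Q3 has revenue=361.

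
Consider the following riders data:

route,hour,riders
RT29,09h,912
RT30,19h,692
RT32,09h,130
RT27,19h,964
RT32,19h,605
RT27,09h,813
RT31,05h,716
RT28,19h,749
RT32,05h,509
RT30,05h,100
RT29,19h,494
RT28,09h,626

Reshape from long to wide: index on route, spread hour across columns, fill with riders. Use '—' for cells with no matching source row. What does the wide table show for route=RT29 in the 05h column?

No long-format row has route=RT29 and hour=05h, so the cell is —.

—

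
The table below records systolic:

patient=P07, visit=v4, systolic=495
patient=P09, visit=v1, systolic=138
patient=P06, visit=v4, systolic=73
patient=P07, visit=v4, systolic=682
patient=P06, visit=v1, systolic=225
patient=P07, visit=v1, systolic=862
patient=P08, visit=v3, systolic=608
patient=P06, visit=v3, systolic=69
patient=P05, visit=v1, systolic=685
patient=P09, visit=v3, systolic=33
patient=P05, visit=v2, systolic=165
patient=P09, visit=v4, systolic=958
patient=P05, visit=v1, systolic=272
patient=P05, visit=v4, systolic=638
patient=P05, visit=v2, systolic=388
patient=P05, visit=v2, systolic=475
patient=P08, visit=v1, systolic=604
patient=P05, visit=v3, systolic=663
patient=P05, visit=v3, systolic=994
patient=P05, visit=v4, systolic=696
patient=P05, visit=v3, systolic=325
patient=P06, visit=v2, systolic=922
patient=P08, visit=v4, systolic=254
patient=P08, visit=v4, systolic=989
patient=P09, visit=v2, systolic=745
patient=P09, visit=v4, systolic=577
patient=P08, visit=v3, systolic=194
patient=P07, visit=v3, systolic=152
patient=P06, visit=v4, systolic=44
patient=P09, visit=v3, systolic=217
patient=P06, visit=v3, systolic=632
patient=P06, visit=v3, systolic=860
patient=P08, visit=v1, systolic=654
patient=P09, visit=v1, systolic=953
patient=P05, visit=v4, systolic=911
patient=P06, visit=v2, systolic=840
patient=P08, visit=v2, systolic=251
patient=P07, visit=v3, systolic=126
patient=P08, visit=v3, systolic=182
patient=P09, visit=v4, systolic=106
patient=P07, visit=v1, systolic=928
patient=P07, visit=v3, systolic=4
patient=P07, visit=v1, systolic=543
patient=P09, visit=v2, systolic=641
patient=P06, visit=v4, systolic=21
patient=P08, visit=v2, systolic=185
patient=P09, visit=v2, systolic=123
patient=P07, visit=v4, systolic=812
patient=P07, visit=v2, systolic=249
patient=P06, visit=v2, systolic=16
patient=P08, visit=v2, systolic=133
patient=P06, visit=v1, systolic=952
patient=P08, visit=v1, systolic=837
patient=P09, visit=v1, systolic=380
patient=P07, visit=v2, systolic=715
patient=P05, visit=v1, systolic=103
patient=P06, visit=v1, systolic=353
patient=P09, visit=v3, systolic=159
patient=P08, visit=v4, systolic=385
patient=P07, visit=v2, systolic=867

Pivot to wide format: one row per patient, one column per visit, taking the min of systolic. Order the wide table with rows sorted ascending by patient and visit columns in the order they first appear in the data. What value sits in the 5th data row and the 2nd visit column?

With rows sorted ascending by patient, row 5 is patient=P09. visit columns in first-appearance order: v4, v1, v3, v2; column 2 is v1.
Long rows with patient=P09, visit=v1: min(138, 953, 380) = 138.

138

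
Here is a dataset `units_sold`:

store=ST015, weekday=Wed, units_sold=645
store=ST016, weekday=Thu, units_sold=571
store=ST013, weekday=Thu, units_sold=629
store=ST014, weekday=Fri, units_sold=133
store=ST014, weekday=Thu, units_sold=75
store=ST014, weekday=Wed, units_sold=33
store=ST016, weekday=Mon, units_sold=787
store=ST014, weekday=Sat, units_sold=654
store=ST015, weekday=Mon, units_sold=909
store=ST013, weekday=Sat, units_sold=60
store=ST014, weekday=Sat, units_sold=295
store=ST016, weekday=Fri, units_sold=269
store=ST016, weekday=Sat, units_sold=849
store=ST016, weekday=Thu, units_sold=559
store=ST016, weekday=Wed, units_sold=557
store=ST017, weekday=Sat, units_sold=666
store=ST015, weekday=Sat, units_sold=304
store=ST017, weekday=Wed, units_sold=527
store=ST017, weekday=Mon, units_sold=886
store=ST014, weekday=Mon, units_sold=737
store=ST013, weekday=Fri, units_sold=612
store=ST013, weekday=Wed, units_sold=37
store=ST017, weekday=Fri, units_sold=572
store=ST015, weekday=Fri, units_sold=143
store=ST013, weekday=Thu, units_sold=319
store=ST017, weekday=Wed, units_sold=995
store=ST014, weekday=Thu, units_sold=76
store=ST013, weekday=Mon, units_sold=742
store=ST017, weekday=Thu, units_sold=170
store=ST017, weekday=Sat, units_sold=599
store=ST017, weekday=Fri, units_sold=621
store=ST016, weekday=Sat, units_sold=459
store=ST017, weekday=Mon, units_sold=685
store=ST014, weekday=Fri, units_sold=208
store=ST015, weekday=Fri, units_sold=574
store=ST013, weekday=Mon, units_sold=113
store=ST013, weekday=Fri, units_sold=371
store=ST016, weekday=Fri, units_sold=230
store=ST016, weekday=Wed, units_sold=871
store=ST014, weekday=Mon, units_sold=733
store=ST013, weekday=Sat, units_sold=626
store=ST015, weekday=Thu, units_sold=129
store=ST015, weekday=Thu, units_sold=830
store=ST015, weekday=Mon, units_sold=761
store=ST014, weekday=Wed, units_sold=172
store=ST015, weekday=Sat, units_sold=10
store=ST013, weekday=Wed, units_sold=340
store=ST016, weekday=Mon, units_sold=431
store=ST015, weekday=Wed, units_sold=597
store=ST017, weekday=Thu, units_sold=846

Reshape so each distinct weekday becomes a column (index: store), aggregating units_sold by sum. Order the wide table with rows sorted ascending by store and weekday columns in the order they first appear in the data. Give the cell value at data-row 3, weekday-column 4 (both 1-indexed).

1670

With rows sorted ascending by store, row 3 is store=ST015. weekday columns in first-appearance order: Wed, Thu, Fri, Mon, Sat; column 4 is Mon.
Long rows with store=ST015, weekday=Mon: 909 + 761 = 1670.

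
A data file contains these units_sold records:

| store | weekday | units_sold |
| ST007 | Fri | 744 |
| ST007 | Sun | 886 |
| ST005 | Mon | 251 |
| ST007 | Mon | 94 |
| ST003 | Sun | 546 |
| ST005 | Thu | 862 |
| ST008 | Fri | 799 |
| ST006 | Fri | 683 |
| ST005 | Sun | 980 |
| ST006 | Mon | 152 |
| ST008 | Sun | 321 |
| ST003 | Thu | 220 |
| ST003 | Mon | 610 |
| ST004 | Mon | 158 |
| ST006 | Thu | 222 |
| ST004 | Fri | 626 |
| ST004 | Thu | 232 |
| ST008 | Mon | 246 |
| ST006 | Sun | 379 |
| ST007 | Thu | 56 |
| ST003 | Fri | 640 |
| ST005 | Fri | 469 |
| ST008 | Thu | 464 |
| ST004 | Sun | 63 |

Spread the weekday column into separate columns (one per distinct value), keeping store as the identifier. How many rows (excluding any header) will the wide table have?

6 distinct store values → 6 rows.

6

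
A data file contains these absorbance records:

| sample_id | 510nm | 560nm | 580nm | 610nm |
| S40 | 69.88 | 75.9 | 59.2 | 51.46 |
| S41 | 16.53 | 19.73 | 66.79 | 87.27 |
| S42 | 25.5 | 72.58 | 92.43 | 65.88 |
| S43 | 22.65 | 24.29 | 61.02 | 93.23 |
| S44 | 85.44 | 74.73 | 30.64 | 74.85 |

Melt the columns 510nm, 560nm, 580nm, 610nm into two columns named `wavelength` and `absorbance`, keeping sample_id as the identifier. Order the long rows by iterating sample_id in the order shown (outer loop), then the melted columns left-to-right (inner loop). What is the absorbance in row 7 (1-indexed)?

20 rows total (5 × 4). Row 7: index ⌊(7-1)/4⌋ = 1 into sample_id → S41; (7-1) mod 4 = 2 into the melted columns → 580nm.
So row 7 is (S41, 580nm, 66.79); absorbance = 66.79.

66.79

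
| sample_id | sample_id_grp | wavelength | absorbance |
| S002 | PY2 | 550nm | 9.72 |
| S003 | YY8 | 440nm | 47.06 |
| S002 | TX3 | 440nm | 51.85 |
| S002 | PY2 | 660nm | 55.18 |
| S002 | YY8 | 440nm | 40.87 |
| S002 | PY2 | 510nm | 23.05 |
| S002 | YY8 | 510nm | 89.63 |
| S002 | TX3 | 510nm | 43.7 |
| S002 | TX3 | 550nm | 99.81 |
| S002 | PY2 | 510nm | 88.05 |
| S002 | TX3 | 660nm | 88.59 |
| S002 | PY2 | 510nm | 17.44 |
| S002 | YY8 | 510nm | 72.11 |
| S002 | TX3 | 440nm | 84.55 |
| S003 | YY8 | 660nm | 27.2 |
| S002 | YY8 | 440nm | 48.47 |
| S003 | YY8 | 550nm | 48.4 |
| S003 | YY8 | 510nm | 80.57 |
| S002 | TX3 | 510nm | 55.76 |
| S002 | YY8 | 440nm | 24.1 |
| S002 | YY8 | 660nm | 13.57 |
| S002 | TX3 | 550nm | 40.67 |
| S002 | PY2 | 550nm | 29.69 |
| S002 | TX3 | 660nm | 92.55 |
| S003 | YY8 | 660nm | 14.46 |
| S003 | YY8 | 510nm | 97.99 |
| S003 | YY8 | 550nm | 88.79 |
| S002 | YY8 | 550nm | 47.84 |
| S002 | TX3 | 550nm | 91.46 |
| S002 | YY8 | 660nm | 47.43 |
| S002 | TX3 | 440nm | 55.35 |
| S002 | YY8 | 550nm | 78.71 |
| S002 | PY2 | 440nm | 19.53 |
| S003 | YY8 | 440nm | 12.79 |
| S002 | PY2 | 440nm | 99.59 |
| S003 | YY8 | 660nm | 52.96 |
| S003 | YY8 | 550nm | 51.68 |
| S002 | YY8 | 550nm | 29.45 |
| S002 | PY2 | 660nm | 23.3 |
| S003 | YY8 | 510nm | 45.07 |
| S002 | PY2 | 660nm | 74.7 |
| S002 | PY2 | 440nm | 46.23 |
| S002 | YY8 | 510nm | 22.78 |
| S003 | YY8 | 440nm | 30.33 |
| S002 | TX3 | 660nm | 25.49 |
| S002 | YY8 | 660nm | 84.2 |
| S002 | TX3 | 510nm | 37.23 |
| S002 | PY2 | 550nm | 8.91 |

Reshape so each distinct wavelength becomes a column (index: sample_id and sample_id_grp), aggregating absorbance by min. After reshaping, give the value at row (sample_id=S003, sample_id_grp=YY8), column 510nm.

45.07

Rows with sample_id=S003, sample_id_grp=YY8 and wavelength=510nm: absorbance values are 80.57, 97.99, 45.07.
min(80.57, 97.99, 45.07) = 45.07.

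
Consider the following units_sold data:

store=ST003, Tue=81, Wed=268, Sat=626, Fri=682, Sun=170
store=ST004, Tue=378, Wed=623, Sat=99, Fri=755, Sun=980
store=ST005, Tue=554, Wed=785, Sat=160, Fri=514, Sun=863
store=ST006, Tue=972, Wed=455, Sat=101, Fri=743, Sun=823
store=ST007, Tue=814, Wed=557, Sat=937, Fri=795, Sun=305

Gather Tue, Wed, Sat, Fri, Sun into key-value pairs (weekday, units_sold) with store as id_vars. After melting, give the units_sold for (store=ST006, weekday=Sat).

Unpivoting turns each (store, wide-column) pair into one long row.
The wide cell at row ST006, column Sat holds 101, so the long row (ST006, Sat) has units_sold=101.

101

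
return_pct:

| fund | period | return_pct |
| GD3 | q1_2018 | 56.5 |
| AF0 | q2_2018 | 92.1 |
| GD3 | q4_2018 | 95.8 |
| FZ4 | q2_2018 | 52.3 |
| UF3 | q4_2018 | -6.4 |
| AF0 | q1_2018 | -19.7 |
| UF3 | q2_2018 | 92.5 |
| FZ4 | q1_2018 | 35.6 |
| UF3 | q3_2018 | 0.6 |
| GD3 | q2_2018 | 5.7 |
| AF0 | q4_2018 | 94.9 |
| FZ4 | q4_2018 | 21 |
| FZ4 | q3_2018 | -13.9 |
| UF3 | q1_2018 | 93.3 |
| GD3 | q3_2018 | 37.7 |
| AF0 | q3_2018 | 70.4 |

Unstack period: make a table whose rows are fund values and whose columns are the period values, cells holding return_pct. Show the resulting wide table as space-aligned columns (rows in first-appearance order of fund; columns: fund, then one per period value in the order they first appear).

fund  q1_2018  q2_2018  q4_2018  q3_2018
GD3   56.5     5.7      95.8     37.7   
AF0   -19.7    92.1     94.9     70.4   
FZ4   35.6     52.3     21       -13.9  
UF3   93.3     92.5     -6.4     0.6    

Columns: fund plus the 4 distinct period values (q1_2018, q2_2018, q4_2018, q3_2018).
For example, row GD3 column q1_2018 takes return_pct=56.5 from the long row (GD3, q1_2018).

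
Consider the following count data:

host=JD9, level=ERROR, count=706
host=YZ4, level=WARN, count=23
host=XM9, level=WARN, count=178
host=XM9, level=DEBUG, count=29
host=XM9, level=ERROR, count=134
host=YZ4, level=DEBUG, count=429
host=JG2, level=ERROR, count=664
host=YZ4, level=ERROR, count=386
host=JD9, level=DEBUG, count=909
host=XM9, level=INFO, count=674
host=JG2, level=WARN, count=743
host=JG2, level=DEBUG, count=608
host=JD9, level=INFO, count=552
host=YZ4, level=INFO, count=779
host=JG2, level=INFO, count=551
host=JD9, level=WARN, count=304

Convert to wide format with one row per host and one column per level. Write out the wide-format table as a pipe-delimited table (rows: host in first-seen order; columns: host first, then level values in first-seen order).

| host | ERROR | WARN | DEBUG | INFO |
| JD9 | 706 | 304 | 909 | 552 |
| YZ4 | 386 | 23 | 429 | 779 |
| XM9 | 134 | 178 | 29 | 674 |
| JG2 | 664 | 743 | 608 | 551 |

Columns: host plus the 4 distinct level values (ERROR, WARN, DEBUG, INFO).
For example, row JD9 column ERROR takes count=706 from the long row (JD9, ERROR).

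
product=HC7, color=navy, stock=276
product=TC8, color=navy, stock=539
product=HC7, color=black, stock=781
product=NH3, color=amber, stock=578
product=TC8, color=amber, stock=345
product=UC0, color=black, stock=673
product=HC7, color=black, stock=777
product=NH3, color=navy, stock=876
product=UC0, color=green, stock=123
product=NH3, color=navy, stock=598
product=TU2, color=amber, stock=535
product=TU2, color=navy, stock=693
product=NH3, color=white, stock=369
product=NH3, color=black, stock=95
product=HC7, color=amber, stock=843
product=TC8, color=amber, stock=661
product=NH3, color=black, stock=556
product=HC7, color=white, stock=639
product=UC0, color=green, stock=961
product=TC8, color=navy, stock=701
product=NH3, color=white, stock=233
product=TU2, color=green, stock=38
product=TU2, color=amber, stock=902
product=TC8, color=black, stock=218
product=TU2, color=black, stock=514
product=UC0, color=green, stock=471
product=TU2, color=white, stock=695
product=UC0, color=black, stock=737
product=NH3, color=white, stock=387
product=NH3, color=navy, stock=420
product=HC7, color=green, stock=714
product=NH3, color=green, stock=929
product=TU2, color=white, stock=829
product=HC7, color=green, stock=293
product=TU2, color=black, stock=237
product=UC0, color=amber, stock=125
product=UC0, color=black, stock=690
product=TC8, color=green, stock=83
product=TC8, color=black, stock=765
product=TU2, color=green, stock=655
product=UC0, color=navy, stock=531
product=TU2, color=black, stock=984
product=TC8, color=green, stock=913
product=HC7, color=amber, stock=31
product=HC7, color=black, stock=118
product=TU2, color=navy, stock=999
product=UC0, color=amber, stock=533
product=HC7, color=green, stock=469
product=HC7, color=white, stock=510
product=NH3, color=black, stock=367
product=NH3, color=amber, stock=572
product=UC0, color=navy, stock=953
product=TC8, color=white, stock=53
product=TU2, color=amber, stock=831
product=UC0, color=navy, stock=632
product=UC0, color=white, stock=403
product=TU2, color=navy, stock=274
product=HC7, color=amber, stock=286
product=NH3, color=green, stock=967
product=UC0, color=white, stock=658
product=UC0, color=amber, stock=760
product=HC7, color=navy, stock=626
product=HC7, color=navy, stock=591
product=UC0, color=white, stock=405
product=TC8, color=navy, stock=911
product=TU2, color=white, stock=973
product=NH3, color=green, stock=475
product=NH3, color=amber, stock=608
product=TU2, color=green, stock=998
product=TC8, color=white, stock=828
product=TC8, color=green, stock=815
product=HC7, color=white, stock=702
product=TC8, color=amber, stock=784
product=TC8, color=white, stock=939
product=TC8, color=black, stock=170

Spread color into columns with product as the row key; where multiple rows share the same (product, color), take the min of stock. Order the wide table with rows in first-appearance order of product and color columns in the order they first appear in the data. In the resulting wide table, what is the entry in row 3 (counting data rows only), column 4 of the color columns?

With rows in first-appearance order of product, row 3 is product=NH3. color columns in first-appearance order: navy, black, amber, green, white; column 4 is green.
Long rows with product=NH3, color=green: min(929, 967, 475) = 475.

475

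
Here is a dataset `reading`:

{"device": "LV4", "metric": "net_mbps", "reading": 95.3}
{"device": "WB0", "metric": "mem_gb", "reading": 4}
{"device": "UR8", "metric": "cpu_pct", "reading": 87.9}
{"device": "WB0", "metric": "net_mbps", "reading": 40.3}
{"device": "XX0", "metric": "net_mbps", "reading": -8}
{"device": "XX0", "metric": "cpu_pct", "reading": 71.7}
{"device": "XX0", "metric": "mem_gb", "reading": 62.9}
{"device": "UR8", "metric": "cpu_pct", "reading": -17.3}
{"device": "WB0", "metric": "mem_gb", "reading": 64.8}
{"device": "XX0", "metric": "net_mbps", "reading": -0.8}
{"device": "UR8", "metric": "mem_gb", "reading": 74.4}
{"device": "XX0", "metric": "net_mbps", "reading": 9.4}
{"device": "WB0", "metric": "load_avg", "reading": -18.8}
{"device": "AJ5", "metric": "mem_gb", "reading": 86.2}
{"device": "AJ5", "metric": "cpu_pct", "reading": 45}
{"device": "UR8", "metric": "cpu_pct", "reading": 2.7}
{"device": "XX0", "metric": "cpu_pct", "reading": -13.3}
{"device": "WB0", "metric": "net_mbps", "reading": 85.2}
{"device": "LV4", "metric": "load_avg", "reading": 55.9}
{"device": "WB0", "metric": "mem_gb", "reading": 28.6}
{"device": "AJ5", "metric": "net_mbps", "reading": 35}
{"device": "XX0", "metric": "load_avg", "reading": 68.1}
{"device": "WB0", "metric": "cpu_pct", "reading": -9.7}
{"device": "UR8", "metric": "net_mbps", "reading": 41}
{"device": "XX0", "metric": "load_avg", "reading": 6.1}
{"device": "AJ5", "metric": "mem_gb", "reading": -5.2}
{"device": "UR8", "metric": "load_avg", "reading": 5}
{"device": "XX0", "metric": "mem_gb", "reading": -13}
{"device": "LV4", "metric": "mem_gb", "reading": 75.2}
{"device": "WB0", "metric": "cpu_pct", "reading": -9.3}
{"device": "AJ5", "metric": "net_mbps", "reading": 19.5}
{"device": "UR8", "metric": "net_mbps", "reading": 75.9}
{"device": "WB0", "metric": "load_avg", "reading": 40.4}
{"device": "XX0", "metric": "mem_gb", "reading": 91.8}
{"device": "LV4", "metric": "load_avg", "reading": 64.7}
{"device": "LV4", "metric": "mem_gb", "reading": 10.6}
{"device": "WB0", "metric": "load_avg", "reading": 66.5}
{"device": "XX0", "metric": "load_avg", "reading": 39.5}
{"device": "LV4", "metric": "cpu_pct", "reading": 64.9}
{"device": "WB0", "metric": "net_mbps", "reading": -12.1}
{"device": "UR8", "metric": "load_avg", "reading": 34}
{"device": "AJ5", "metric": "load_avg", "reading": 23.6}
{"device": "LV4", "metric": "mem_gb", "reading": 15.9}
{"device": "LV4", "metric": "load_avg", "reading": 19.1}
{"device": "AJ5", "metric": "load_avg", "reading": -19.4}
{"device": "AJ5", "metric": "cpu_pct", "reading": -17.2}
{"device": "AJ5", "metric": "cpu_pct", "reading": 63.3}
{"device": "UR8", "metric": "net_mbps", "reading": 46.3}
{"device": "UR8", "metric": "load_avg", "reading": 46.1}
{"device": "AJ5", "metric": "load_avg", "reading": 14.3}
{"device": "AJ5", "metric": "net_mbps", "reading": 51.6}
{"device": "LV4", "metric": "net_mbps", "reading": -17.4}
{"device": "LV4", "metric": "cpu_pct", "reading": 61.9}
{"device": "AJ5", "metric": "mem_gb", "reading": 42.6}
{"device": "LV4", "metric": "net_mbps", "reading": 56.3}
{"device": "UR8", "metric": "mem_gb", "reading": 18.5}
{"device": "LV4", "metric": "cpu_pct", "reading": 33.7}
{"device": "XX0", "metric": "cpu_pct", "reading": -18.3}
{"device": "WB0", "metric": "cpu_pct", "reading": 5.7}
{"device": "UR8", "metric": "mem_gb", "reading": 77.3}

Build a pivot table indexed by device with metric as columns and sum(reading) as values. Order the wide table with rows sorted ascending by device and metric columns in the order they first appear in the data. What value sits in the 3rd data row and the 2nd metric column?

With rows sorted ascending by device, row 3 is device=UR8. metric columns in first-appearance order: net_mbps, mem_gb, cpu_pct, load_avg; column 2 is mem_gb.
Long rows with device=UR8, metric=mem_gb: 74.4 + 18.5 + 77.3 = 170.2.

170.2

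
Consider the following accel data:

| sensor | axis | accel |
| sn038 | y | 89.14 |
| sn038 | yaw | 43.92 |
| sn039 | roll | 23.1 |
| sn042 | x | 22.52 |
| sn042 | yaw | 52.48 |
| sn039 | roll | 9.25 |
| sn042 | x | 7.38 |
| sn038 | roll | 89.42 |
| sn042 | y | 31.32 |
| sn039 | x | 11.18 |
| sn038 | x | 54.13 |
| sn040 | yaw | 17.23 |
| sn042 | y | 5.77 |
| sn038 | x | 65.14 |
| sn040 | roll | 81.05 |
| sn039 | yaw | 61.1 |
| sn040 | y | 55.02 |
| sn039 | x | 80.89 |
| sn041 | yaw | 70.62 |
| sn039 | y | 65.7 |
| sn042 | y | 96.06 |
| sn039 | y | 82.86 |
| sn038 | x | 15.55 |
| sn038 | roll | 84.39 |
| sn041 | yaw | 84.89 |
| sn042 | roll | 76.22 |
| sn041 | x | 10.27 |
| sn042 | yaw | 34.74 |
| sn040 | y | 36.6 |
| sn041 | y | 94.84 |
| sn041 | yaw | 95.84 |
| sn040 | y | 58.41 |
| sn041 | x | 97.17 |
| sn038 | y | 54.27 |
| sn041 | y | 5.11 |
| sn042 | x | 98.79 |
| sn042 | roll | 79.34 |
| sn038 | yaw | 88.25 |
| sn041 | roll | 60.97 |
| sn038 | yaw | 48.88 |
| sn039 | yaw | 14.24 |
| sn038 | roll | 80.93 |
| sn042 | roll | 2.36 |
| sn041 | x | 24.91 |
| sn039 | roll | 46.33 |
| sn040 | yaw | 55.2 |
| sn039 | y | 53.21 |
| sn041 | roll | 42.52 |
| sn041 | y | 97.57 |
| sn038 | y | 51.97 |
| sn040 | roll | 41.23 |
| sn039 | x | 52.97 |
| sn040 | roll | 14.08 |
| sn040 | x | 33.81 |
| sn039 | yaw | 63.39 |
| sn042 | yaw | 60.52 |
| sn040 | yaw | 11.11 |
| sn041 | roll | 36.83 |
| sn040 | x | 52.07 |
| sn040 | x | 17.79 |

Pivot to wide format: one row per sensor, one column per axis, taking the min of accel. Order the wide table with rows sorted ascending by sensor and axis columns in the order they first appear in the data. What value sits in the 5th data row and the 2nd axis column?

With rows sorted ascending by sensor, row 5 is sensor=sn042. axis columns in first-appearance order: y, yaw, roll, x; column 2 is yaw.
Long rows with sensor=sn042, axis=yaw: min(52.48, 34.74, 60.52) = 34.74.

34.74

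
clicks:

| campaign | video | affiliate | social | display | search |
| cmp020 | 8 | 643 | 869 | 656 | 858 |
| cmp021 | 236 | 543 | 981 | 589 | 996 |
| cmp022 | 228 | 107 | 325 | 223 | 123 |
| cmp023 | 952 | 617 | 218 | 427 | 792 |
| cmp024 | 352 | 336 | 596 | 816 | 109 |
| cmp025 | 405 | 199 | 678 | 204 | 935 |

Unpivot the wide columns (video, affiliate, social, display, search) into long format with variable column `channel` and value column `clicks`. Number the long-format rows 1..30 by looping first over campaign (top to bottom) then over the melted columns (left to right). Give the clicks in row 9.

30 rows total (6 × 5). Row 9: index ⌊(9-1)/5⌋ = 1 into campaign → cmp021; (9-1) mod 5 = 3 into the melted columns → display.
So row 9 is (cmp021, display, 589); clicks = 589.

589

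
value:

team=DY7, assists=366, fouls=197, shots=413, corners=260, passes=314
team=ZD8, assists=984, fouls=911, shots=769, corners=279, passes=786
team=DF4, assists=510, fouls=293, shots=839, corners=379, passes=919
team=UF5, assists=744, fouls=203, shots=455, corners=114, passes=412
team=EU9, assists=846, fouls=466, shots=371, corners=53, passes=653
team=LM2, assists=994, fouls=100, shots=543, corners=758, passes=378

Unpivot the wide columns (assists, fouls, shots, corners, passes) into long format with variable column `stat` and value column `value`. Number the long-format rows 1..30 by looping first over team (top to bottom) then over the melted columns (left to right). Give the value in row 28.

30 rows total (6 × 5). Row 28: index ⌊(28-1)/5⌋ = 5 into team → LM2; (28-1) mod 5 = 2 into the melted columns → shots.
So row 28 is (LM2, shots, 543); value = 543.

543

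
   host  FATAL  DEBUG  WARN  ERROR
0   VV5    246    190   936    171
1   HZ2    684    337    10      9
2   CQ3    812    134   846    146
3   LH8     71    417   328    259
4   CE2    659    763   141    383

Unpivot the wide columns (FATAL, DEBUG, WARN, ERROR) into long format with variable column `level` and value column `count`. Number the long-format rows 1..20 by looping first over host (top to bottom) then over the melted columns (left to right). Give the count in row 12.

20 rows total (5 × 4). Row 12: index ⌊(12-1)/4⌋ = 2 into host → CQ3; (12-1) mod 4 = 3 into the melted columns → ERROR.
So row 12 is (CQ3, ERROR, 146); count = 146.

146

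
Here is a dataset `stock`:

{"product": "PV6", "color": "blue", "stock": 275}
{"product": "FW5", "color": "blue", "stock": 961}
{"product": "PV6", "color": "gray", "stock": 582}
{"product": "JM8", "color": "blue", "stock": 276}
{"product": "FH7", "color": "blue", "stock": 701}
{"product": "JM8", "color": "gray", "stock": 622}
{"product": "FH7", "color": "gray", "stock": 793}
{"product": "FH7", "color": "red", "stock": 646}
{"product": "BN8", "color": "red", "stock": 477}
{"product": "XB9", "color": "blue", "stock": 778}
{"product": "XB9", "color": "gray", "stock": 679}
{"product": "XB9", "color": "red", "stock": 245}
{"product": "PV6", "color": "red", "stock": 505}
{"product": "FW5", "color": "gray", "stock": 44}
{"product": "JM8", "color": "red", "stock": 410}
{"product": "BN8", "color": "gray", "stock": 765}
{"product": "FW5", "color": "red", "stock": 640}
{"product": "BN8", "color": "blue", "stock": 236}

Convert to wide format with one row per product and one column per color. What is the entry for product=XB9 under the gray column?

Wide layout: rows indexed by product, columns are the 3 distinct color values (blue, gray, red).
Cell (product=XB9, color=gray) draws from the long row where product=XB9 and color=gray, which has stock=679.

679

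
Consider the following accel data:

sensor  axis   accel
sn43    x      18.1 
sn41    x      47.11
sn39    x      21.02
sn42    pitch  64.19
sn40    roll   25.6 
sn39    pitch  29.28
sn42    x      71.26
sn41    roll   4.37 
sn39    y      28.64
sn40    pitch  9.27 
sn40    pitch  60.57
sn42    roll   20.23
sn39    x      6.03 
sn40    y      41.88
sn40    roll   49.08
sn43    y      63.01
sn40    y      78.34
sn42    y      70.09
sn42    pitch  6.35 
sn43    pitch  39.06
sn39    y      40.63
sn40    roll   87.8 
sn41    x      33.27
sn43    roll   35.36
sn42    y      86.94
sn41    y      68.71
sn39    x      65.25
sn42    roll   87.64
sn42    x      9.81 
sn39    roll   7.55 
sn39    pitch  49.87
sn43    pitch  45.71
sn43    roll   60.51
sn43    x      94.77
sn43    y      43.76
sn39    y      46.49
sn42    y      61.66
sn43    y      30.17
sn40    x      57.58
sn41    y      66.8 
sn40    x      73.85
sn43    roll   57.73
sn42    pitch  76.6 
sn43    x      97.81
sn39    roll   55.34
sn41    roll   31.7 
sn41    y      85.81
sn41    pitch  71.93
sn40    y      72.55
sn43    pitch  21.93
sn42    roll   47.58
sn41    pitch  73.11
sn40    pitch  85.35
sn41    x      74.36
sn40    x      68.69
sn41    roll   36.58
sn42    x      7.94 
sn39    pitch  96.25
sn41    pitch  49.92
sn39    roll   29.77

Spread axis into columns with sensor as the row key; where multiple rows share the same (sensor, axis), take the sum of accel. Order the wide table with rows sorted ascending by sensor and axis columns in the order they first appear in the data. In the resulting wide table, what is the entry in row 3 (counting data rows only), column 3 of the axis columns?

72.65

With rows sorted ascending by sensor, row 3 is sensor=sn41. axis columns in first-appearance order: x, pitch, roll, y; column 3 is roll.
Long rows with sensor=sn41, axis=roll: 4.37 + 31.7 + 36.58 = 72.65.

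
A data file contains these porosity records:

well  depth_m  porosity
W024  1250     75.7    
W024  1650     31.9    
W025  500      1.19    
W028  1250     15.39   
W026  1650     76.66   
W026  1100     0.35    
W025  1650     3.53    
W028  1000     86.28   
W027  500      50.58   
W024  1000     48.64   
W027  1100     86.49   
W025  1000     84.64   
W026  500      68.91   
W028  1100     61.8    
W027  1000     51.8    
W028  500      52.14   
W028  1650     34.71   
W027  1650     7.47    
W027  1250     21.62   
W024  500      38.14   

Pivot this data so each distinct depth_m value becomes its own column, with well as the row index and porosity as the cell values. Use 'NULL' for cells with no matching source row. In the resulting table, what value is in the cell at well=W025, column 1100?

NULL

No long-format row has well=W025 and depth_m=1100, so the cell is NULL.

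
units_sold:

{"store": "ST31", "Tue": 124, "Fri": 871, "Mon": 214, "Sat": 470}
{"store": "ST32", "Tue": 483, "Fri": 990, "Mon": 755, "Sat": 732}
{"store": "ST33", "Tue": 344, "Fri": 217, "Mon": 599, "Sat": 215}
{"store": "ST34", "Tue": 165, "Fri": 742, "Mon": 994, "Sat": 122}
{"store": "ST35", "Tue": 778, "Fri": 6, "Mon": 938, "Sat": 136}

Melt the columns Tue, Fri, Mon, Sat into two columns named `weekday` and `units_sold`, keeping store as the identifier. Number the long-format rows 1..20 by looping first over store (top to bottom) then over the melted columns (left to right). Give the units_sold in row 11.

20 rows total (5 × 4). Row 11: index ⌊(11-1)/4⌋ = 2 into store → ST33; (11-1) mod 4 = 2 into the melted columns → Mon.
So row 11 is (ST33, Mon, 599); units_sold = 599.

599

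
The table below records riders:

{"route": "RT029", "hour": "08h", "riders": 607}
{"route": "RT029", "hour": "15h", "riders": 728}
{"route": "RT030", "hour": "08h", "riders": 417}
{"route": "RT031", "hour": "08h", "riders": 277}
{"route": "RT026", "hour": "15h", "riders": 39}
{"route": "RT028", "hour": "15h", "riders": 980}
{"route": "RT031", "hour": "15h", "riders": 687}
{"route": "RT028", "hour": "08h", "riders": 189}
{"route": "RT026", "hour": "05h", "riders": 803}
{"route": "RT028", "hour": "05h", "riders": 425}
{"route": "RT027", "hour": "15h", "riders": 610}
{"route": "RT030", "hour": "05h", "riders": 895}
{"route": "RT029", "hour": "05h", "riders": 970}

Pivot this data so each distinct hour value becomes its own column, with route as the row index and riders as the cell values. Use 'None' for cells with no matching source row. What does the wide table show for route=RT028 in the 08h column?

189

The long row with route=RT028, hour=08h has riders=189.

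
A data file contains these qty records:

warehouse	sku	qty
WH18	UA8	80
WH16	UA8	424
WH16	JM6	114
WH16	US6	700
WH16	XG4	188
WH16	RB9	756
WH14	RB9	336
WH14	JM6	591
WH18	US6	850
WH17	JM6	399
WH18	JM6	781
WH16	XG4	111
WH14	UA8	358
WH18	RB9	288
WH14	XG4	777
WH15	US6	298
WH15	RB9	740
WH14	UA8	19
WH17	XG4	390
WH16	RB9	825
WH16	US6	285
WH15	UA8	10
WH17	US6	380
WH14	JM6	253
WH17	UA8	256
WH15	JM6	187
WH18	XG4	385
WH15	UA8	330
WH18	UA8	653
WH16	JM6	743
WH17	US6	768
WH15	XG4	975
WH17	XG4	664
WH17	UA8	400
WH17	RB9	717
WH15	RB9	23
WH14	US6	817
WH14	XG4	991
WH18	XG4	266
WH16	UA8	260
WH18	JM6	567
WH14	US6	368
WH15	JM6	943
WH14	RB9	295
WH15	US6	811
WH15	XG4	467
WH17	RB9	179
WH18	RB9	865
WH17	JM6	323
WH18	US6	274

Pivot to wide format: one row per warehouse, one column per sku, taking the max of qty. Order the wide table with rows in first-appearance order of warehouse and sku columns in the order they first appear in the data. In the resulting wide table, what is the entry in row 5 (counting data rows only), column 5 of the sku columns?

740

With rows in first-appearance order of warehouse, row 5 is warehouse=WH15. sku columns in first-appearance order: UA8, JM6, US6, XG4, RB9; column 5 is RB9.
Long rows with warehouse=WH15, sku=RB9: max(740, 23) = 740.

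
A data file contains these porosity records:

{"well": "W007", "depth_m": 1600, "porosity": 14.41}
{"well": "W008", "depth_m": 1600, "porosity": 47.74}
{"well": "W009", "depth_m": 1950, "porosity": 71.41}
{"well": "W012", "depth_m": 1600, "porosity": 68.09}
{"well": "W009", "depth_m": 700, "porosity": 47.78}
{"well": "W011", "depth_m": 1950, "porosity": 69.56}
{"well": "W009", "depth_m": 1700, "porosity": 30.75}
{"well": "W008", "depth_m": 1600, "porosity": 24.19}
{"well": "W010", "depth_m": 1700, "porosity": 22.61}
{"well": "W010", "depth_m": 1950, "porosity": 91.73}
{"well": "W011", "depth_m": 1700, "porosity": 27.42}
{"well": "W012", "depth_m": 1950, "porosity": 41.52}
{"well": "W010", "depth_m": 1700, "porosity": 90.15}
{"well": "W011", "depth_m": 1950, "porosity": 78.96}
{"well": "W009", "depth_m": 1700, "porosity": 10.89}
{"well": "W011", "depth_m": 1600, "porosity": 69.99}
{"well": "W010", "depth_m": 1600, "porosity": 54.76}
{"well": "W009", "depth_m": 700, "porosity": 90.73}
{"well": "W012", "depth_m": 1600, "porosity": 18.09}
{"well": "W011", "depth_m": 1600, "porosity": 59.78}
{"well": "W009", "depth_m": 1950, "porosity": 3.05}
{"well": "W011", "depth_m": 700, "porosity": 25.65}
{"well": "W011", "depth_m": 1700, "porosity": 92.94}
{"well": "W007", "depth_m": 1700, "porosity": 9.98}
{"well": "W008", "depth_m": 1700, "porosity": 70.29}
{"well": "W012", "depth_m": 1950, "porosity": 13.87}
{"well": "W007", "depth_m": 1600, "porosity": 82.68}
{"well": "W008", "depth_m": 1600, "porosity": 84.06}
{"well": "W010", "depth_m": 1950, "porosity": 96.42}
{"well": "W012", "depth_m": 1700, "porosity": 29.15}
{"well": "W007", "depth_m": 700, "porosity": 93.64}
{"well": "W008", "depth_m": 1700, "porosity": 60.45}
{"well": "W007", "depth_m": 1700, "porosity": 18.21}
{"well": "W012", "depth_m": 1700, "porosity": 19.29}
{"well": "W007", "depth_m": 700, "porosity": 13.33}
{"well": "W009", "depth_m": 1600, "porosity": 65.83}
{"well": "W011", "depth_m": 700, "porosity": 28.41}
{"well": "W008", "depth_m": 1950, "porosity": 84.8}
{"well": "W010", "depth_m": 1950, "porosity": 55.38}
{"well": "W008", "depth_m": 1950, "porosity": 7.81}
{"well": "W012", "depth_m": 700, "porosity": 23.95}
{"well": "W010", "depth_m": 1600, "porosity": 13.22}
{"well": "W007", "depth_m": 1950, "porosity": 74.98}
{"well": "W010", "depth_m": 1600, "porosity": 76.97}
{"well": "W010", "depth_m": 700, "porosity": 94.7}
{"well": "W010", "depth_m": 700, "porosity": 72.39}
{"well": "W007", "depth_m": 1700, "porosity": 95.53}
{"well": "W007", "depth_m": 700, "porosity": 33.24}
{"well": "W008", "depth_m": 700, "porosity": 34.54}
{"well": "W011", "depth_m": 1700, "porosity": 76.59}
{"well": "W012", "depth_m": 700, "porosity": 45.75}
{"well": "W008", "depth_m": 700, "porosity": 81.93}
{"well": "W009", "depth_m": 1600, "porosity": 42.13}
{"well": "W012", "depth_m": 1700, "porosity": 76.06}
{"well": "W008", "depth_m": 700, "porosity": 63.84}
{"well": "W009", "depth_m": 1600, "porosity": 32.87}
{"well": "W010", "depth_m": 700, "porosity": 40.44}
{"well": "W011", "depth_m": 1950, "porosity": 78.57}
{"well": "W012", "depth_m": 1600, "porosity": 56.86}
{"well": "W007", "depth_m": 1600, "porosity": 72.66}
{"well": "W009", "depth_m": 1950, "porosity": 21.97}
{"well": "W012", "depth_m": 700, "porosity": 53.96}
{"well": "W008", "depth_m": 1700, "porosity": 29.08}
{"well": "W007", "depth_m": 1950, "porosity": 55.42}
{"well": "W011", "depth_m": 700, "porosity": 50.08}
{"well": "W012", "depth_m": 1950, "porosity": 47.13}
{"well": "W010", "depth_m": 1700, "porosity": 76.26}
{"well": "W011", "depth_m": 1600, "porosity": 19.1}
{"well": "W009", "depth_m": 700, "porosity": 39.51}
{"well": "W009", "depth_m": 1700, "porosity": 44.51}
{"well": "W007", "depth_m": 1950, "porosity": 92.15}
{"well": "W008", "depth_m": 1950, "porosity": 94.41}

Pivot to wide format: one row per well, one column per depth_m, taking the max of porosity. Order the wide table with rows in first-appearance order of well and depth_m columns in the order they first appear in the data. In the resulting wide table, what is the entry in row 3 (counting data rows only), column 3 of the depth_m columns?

90.73

With rows in first-appearance order of well, row 3 is well=W009. depth_m columns in first-appearance order: 1600, 1950, 700, 1700; column 3 is 700.
Long rows with well=W009, depth_m=700: max(47.78, 90.73, 39.51) = 90.73.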